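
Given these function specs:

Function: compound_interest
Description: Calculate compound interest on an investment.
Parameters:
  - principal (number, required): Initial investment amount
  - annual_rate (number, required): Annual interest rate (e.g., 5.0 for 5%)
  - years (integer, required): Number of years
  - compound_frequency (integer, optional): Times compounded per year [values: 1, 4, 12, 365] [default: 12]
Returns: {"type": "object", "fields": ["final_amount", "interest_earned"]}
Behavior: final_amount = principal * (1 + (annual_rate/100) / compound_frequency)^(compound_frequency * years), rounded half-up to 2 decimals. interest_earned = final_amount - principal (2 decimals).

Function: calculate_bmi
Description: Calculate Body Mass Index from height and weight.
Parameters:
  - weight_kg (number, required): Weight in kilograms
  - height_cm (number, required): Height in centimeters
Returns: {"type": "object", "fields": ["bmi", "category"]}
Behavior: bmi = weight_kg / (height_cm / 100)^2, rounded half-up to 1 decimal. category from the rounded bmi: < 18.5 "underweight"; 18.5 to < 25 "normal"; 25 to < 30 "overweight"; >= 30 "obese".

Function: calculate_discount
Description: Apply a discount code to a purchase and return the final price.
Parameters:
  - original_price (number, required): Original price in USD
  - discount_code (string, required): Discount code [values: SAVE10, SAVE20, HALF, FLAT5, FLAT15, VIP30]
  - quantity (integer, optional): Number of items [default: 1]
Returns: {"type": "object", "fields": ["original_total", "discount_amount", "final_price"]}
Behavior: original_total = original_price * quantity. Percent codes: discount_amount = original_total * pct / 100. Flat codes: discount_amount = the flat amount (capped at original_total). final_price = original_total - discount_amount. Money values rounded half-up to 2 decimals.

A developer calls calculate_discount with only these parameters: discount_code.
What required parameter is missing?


Required parameters: original_price, discount_code
Provided: discount_code
Missing: original_price
original_price


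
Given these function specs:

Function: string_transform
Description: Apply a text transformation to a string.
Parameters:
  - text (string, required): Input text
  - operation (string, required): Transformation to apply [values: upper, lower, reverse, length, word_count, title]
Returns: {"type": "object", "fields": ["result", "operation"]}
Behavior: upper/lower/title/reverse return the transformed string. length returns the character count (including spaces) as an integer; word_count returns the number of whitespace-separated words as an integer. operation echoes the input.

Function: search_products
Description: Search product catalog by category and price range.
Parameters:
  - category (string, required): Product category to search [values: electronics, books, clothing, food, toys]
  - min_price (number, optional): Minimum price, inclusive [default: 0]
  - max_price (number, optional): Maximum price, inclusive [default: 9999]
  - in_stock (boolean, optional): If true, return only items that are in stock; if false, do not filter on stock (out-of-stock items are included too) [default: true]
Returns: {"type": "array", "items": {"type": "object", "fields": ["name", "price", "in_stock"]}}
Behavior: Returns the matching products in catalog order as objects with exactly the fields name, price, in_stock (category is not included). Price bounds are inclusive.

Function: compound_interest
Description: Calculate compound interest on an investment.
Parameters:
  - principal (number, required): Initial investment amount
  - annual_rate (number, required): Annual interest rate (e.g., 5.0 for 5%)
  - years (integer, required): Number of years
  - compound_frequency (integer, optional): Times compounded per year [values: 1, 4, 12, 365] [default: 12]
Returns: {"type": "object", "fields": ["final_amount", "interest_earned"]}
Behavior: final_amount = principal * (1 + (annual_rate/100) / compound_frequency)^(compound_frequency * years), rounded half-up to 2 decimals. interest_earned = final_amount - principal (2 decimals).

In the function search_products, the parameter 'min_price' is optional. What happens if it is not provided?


The search_products spec declares:
  - min_price (number, optional): Minimum price, inclusive [default: 0]
It defaults to 0


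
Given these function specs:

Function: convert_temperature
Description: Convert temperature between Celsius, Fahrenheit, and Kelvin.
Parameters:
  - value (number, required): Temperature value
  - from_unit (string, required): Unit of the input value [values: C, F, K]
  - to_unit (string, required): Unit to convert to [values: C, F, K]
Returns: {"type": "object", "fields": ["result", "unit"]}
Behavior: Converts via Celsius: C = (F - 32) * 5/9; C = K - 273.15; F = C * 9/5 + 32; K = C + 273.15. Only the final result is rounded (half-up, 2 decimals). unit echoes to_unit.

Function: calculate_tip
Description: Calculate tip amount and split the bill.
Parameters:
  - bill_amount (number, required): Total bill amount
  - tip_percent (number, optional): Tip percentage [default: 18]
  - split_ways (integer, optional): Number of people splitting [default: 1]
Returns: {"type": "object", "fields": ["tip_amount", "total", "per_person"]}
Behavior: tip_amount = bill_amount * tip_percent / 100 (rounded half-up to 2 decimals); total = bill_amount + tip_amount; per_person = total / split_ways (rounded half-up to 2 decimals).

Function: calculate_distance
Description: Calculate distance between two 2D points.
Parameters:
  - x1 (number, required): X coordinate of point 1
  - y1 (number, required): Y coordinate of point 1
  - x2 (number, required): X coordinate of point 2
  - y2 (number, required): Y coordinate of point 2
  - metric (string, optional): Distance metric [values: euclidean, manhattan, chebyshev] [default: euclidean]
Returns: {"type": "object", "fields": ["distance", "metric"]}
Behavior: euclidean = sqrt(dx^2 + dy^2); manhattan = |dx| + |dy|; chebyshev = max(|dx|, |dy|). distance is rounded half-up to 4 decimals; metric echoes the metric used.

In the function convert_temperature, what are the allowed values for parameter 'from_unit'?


The convert_temperature spec declares:
  - from_unit (string, required): Unit of the input value [values: C, F, K]
Allowed values:
C, F, K


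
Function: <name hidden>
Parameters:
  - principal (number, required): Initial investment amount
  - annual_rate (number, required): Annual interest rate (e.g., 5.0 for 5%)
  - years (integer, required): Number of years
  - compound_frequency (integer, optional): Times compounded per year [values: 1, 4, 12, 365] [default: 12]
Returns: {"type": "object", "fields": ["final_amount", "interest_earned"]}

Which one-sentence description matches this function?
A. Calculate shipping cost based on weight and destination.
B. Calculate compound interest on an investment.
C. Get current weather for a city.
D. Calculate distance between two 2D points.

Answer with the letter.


Parameters principal, annual_rate, years, compound_frequency and return ["final_amount", "interest_earned"] fit: Calculate compound interest on an investment.
B


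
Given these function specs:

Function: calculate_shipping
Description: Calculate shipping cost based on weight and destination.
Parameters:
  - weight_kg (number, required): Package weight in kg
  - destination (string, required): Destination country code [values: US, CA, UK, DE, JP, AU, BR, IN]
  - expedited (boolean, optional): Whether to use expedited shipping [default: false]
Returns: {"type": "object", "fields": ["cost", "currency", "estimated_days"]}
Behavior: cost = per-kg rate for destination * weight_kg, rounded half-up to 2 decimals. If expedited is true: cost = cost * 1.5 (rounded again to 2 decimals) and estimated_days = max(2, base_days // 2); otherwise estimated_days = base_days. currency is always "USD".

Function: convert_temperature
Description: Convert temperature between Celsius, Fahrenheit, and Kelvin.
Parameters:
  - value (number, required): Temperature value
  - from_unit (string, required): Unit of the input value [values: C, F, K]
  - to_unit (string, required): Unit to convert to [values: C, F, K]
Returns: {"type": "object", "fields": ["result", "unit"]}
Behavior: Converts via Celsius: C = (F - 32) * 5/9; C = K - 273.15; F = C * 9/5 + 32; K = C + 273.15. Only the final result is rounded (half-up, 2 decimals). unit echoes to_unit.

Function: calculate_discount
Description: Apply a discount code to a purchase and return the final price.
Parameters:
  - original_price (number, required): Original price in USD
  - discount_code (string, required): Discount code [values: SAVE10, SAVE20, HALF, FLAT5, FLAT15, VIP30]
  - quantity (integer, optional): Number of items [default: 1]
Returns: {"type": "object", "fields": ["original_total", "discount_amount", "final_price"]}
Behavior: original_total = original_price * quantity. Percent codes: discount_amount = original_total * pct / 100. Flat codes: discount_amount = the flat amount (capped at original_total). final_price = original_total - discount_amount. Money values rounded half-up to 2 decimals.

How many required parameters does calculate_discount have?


Parameters of calculate_discount: original_price (required), discount_code (required), quantity (optional)
Required count:
2


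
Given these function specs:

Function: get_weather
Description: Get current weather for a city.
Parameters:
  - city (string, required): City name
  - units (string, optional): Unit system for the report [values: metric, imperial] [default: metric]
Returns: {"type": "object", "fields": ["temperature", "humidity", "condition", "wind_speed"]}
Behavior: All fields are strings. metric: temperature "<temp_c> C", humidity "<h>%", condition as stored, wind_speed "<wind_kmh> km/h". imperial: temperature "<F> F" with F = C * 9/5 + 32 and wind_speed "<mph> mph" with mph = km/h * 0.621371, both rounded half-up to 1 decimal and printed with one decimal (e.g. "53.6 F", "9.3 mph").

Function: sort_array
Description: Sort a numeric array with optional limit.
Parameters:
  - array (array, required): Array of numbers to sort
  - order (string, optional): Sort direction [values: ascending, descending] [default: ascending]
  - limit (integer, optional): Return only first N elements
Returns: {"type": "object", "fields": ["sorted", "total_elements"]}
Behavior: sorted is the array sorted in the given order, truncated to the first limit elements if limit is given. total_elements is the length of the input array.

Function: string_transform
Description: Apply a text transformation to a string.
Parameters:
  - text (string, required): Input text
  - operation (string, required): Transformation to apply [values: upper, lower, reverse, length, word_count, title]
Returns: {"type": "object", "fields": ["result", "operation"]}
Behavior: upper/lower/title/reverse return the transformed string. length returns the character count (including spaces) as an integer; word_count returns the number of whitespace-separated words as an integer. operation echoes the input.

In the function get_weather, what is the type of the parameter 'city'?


The get_weather spec declares:
  - city (string, required): City name
Type:
string


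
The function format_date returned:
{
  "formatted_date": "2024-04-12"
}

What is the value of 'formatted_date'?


2024-04-12


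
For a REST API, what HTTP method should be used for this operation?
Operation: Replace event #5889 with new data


GET = read, POST = create, PUT = update/replace, DELETE = remove
This operation is an update/replace.
PUT


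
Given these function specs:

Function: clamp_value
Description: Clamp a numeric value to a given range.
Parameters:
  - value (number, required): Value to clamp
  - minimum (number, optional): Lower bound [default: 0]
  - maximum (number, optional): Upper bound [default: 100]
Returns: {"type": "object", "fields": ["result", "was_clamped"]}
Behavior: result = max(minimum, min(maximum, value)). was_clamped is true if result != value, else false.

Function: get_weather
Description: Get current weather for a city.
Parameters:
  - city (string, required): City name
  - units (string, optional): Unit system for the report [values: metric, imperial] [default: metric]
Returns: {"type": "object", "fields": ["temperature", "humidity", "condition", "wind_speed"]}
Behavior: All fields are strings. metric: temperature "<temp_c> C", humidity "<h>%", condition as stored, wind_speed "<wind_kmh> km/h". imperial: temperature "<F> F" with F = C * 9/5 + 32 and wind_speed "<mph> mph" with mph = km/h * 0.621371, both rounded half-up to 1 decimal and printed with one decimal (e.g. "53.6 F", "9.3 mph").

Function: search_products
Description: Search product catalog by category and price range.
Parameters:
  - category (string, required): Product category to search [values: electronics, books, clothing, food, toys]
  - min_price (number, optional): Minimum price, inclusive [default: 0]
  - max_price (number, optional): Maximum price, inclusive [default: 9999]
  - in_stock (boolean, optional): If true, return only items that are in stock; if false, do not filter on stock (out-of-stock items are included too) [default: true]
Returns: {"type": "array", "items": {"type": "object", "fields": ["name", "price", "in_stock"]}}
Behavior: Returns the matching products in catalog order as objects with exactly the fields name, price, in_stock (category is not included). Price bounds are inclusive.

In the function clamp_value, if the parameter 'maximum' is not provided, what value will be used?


The clamp_value spec declares:
  - maximum (number, optional): Upper bound [default: 100]
Default:
100


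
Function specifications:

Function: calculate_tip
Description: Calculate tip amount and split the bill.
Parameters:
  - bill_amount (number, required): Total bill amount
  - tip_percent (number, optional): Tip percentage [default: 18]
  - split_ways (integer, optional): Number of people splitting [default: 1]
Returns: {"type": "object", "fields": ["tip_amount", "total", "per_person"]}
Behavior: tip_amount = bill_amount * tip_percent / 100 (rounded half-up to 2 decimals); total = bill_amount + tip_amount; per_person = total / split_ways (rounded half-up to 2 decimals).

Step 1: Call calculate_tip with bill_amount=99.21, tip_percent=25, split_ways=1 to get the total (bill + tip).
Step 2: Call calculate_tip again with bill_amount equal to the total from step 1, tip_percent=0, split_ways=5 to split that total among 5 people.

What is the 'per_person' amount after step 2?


Step 1: calculate_tip(bill_amount=99.21, tip_percent=25, split_ways=1)
  tip_amount = 99.21 * 25/100 = 24.8025 -> 24.80
  total = 99.21 + 24.80 = 124.01
  per_person = 124.01 / 1 = 124.01 -> 124.01
  -> total = 124.01
Step 2: calculate_tip(bill_amount=124.01, tip_percent=0, split_ways=5)
  tip_amount = 124.01 * 0/100 = 0 -> 0.00
  total = 124.01 + 0.00 = 124.01
  per_person = 124.01 / 5 = 24.802 -> 24.80
  -> per_person = 24.80
$24.80


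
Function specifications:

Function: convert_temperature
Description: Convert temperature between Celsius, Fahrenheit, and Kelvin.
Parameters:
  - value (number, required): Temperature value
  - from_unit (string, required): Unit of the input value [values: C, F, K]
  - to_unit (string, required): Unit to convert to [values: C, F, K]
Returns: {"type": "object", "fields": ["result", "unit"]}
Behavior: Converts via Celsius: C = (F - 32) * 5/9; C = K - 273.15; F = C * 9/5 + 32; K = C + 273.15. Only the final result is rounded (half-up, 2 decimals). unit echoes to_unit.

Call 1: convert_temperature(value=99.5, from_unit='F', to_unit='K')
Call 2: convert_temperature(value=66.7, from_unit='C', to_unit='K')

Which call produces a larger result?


Call 1:
  To C: (99.5 - 32) * 5/9 = 37.5
  To K: 37.5 + 273.15 = 310.65
  Round to 2 decimals: 310.65
  -> 310.65 K
Call 2:
  Input already in C: 66.7
  To K: 66.7 + 273.15 = 339.85
  Round to 2 decimals: 339.85
  -> 339.85 K
Call 2 (339.85 K)


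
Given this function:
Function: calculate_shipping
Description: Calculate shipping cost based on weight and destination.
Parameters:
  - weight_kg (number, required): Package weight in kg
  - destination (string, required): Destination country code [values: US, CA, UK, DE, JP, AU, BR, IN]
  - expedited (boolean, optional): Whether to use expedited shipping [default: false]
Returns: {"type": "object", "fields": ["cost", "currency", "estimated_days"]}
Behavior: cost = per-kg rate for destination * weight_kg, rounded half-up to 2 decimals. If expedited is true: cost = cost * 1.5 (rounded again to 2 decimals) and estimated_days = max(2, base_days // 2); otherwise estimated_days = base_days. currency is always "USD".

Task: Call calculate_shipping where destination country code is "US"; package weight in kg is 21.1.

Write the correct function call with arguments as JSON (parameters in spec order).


Mapping each described value to its parameter name:
  'Destination country code' -> destination = "US"
  'Package weight in kg' -> weight_kg = 21.1
calculate_shipping({"weight_kg": 21.1, "destination": "US"})


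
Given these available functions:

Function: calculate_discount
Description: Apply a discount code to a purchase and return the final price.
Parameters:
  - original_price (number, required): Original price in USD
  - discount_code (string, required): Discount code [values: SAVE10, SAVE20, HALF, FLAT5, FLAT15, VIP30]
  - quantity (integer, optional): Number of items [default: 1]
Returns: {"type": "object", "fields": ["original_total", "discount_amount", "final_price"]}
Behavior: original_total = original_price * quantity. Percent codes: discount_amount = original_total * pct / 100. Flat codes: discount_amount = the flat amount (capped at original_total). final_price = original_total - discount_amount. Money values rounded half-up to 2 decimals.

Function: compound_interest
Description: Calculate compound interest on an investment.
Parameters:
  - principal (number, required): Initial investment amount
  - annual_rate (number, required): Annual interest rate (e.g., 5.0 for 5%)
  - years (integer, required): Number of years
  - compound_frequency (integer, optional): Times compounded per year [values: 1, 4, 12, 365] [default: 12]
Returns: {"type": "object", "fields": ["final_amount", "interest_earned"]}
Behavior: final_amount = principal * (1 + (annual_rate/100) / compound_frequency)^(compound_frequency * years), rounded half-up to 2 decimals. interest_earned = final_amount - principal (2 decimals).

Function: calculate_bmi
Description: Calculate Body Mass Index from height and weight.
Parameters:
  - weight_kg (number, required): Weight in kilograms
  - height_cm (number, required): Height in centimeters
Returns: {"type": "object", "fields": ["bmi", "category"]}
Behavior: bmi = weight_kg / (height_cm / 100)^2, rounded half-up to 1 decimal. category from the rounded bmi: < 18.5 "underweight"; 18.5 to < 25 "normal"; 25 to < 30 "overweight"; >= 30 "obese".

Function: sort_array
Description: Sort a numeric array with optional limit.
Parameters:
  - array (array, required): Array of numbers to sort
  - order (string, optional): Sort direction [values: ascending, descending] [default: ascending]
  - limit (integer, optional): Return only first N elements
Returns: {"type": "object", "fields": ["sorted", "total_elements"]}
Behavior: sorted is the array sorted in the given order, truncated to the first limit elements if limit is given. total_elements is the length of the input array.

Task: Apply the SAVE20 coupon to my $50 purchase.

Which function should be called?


The task needs a function whose description is: Apply a discount code to a purchase and return the final price.
calculate_discount


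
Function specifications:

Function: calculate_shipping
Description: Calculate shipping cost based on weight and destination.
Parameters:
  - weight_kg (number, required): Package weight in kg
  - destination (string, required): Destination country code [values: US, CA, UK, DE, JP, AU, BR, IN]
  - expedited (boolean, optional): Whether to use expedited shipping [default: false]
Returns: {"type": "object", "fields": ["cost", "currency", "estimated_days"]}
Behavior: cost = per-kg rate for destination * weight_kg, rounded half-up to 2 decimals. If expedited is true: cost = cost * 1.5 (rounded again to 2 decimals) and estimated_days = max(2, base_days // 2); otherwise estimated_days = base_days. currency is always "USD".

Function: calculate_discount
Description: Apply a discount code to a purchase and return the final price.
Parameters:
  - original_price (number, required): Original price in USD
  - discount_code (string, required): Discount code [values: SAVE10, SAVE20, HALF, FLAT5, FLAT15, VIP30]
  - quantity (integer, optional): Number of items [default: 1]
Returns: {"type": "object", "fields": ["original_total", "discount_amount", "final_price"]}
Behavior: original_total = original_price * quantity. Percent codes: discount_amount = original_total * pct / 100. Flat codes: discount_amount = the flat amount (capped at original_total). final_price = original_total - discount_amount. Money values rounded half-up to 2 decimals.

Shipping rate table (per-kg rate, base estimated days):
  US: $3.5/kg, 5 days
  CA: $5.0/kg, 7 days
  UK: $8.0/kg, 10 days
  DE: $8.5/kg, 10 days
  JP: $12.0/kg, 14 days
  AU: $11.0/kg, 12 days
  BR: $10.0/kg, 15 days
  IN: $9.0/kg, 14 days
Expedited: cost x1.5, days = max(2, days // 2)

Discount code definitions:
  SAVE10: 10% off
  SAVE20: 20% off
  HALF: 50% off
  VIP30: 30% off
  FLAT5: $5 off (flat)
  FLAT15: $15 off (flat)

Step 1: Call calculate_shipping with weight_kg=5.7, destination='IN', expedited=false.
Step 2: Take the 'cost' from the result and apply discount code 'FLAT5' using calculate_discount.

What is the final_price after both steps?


Step 1: calculate_shipping(weight_kg=5.7, destination=IN, expedited=false)
  Rate for IN: $9.0/kg, base 14 days
  cost = 9.0 * 5.7 = 51.3 -> 51.30
  expedited not set/false: estimated_days = 14
  -> cost = 51.30 USD
Step 2: calculate_discount(original_price=51.3, discount_code=FLAT5, quantity=1)
  original_total = 51.3 * 1 = 51.30
  FLAT5 = $5 flat: discount_amount = min(5.00, 51.30) = 5.00
  final_price = 51.30 - 5.00 = 46.30
  -> final_price = 46.30
$46.30


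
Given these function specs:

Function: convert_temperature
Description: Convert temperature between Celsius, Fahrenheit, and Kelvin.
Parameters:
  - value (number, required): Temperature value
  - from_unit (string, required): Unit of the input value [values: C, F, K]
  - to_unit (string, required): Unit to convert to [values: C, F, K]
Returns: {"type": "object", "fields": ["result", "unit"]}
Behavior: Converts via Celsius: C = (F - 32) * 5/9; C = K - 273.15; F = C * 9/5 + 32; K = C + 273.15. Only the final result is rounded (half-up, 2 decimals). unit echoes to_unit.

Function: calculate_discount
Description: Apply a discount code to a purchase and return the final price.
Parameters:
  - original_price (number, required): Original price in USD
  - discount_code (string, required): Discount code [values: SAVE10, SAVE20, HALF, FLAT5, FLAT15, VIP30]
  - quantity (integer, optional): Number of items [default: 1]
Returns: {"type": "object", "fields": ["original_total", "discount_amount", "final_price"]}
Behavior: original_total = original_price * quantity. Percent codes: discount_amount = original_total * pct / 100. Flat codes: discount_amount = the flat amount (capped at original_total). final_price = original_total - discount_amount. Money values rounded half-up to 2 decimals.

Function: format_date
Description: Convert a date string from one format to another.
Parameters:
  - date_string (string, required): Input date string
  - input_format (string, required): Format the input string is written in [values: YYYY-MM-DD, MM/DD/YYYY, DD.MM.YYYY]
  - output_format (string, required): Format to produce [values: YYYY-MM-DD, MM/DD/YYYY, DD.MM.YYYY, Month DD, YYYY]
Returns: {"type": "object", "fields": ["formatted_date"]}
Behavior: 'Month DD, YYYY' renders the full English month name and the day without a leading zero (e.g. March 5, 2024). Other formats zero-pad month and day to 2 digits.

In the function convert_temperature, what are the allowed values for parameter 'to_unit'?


The convert_temperature spec declares:
  - to_unit (string, required): Unit to convert to [values: C, F, K]
Allowed values:
C, F, K


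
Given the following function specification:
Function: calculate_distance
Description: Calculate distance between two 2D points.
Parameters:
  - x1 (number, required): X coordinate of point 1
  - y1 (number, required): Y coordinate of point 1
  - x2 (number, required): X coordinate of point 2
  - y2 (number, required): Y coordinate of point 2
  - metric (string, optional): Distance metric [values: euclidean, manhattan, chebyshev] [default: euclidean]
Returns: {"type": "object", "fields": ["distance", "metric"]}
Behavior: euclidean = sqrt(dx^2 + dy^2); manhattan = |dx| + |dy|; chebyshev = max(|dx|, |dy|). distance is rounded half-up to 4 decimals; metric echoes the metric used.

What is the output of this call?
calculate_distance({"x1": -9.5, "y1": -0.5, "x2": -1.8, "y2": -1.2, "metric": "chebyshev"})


|dx| = |-1.8 - -9.5| = 7.7; |dy| = |-1.2 - -0.5| = 0.7
chebyshev: max(7.7, 0.7) = 7.7
Round to 4 decimals: 7.7
Output:
{"distance": 7.7, "metric": "chebyshev"}


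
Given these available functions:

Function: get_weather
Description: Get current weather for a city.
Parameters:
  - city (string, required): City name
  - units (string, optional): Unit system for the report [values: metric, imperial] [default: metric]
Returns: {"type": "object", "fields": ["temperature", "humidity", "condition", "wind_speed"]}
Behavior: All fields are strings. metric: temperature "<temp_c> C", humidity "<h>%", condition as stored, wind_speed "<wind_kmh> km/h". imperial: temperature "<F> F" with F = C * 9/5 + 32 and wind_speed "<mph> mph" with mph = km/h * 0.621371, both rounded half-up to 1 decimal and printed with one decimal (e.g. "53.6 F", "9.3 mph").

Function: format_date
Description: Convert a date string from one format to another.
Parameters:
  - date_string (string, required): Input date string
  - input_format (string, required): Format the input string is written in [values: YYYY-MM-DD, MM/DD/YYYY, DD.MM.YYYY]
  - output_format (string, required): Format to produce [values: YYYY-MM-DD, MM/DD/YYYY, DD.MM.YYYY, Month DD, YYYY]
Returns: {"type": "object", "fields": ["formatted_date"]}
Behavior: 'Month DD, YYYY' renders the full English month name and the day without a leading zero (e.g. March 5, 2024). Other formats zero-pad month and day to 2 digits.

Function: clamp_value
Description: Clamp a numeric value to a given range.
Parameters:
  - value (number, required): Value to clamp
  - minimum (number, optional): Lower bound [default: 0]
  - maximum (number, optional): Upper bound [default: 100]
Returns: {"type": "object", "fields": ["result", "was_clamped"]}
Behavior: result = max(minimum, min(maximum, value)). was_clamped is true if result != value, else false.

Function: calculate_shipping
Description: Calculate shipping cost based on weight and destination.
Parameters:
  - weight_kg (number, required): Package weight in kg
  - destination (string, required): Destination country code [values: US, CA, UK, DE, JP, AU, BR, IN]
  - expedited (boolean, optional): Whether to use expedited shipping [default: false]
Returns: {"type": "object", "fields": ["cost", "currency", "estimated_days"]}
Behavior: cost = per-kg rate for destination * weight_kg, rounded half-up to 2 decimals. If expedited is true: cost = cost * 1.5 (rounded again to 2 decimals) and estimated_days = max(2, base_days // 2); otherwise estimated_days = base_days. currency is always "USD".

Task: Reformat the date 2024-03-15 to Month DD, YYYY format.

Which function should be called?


The task needs a function whose description is: Convert a date string from one format to another.
format_date


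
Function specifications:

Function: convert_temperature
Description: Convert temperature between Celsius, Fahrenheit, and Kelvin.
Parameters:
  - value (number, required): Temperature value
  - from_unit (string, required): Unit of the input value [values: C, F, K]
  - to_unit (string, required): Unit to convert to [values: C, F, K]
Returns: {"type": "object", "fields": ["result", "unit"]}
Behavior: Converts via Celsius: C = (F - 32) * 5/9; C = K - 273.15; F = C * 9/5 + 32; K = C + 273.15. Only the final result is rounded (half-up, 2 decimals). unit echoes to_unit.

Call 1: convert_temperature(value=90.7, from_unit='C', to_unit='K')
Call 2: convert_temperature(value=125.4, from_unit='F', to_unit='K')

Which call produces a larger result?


Call 1:
  Input already in C: 90.7
  To K: 90.7 + 273.15 = 363.85
  Round to 2 decimals: 363.85
  -> 363.85 K
Call 2:
  To C: (125.4 - 32) * 5/9 = 51.888889
  To K: 51.888889 + 273.15 = 325.038889
  Round to 2 decimals: 325.04
  -> 325.04 K
Call 1 (363.85 K)


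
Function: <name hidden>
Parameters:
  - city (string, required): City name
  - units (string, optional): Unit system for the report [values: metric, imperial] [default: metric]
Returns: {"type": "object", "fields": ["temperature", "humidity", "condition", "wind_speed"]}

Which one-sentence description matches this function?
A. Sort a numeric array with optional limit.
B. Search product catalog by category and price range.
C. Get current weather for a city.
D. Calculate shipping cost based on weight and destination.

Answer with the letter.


Parameters city, units and return ["temperature", "humidity", "condition", "wind_speed"] fit: Get current weather for a city.
C


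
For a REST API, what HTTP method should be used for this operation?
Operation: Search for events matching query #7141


GET = read, POST = create, PUT = update/replace, DELETE = remove
This operation is a read.
GET


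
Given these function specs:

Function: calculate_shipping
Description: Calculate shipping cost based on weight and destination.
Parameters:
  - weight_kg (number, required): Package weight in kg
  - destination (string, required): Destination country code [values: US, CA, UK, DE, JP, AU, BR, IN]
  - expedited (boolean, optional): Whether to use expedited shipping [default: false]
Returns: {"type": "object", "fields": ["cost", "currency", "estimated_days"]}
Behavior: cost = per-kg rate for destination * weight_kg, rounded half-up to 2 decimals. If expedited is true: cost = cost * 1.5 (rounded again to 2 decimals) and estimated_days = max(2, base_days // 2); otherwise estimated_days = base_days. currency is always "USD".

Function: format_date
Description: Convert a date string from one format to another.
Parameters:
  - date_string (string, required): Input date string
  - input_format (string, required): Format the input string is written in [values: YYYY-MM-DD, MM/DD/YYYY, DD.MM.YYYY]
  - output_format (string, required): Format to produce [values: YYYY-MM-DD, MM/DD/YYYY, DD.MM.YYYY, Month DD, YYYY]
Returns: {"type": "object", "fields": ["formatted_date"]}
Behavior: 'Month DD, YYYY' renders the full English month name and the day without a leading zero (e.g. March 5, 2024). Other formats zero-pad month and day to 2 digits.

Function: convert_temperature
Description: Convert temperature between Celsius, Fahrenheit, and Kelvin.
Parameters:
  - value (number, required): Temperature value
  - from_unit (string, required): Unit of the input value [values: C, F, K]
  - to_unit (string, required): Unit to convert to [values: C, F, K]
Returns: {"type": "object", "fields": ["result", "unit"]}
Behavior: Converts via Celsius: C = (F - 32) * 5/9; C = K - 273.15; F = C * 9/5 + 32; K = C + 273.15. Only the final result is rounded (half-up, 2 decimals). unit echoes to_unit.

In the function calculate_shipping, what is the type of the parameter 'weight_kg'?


The calculate_shipping spec declares:
  - weight_kg (number, required): Package weight in kg
Type:
number


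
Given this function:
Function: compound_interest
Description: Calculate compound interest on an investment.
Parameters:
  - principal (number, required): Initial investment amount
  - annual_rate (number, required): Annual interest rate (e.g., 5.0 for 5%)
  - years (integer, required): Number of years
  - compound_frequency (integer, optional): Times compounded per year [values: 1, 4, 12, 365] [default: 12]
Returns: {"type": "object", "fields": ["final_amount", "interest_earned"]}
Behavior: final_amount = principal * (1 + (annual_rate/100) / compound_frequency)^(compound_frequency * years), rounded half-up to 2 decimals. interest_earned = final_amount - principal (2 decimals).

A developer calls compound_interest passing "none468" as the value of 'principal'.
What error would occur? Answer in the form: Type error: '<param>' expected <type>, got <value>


Spec: 'principal' is declared as number; "none468" is a string.
Type error: 'principal' expected number, got "none468"


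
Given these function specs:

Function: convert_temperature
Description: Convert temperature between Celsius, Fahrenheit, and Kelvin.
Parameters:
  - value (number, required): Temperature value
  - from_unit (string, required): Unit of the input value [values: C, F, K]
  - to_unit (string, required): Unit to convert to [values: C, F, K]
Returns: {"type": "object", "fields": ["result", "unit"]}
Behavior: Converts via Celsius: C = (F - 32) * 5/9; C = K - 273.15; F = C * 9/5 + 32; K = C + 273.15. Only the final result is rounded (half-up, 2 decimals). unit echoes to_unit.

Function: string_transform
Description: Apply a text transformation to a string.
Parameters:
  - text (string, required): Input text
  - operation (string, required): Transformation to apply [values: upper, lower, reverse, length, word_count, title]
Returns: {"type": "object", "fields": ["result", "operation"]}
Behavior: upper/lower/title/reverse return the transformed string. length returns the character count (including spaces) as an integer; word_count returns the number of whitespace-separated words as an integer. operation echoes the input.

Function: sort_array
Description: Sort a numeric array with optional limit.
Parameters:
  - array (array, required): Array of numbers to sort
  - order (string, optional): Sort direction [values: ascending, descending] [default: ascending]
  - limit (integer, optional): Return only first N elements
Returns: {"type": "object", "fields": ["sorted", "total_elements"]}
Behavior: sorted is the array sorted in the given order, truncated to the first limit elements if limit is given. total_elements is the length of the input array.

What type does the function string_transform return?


The string_transform spec declares Returns: {"type": "object", "fields": ["result", "operation"]}
Type:
object


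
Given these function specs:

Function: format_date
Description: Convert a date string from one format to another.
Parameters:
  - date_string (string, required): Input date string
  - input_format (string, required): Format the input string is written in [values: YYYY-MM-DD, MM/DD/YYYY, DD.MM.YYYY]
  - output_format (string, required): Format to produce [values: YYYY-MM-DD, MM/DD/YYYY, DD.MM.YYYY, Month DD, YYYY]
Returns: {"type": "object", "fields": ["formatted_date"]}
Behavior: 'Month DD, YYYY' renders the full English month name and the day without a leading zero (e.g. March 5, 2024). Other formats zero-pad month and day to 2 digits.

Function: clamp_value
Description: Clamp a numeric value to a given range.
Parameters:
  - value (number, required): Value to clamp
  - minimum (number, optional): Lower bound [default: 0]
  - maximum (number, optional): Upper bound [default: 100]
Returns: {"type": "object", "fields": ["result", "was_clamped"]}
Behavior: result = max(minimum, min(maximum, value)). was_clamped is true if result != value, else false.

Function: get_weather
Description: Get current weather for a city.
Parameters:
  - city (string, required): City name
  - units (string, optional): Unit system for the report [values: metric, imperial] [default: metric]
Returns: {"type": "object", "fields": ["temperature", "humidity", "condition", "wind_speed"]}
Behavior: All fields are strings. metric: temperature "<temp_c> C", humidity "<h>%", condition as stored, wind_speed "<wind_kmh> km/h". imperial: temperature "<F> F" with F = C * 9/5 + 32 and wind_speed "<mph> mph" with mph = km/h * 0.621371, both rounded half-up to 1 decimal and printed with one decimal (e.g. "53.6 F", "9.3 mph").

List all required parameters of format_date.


Parameters of format_date and their required/optional flag:
  date_string: required
  input_format: required
  output_format: required
date_string, input_format, output_format


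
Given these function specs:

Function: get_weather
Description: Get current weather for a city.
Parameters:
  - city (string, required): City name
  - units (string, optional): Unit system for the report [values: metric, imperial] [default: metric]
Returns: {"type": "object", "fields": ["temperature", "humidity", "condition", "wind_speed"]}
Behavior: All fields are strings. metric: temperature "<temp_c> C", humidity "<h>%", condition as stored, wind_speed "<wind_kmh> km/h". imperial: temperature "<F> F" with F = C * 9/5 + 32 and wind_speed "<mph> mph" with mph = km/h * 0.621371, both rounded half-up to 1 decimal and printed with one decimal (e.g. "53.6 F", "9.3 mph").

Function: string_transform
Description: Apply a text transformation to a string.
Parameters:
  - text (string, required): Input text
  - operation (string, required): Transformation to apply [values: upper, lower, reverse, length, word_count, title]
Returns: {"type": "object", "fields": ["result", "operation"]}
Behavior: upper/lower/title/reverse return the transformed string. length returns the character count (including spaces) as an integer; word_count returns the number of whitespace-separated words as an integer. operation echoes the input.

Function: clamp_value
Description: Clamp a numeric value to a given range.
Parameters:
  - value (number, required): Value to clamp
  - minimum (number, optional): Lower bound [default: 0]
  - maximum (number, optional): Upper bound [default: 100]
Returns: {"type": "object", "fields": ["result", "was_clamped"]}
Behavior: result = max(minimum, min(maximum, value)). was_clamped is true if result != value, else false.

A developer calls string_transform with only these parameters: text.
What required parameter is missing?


Required parameters: text, operation
Provided: text
Missing: operation
operation


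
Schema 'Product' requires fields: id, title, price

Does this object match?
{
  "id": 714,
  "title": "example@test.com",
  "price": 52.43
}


Checking required fields... All present.
Valid - all required fields present


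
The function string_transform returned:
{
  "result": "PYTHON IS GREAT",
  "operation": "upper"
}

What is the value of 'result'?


PYTHON IS GREAT


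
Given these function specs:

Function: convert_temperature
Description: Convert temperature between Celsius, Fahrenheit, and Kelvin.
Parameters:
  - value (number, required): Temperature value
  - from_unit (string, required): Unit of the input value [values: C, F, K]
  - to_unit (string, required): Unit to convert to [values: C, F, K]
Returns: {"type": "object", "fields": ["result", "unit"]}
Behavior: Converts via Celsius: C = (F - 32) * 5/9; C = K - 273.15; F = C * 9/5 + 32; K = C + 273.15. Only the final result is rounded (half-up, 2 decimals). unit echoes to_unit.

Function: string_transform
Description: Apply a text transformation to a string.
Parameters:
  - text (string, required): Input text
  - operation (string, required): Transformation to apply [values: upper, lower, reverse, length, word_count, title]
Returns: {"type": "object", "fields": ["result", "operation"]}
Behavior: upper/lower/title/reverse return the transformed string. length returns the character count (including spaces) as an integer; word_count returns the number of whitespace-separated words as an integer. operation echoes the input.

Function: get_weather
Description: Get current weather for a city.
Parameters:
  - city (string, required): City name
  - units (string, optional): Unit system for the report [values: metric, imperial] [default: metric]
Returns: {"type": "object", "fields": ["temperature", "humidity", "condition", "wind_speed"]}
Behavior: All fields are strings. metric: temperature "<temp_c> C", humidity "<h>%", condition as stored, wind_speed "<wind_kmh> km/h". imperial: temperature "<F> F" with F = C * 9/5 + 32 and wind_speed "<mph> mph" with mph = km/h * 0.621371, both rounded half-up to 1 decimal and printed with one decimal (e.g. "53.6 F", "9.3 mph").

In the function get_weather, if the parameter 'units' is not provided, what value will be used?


The get_weather spec declares:
  - units (string, optional): Unit system for the report [values: metric, imperial] [default: metric]
Default:
metric
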